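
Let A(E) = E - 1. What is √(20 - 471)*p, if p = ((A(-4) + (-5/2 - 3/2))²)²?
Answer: 6561*I*√451 ≈ 1.3933e+5*I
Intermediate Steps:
A(E) = -1 + E
p = 6561 (p = (((-1 - 4) + (-5/2 - 3/2))²)² = ((-5 + (-5*½ - 3*½))²)² = ((-5 + (-5/2 - 3/2))²)² = ((-5 - 4)²)² = ((-9)²)² = 81² = 6561)
√(20 - 471)*p = √(20 - 471)*6561 = √(-451)*6561 = (I*√451)*6561 = 6561*I*√451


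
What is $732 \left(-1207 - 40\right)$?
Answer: $-912804$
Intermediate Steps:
$732 \left(-1207 - 40\right) = 732 \left(-1247\right) = -912804$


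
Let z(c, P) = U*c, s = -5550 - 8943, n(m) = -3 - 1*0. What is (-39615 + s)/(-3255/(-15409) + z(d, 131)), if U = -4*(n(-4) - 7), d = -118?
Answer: 833750172/72727225 ≈ 11.464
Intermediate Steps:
n(m) = -3 (n(m) = -3 + 0 = -3)
s = -14493
U = 40 (U = -4*(-3 - 7) = -4*(-10) = 40)
z(c, P) = 40*c
(-39615 + s)/(-3255/(-15409) + z(d, 131)) = (-39615 - 14493)/(-3255/(-15409) + 40*(-118)) = -54108/(-3255*(-1/15409) - 4720) = -54108/(3255/15409 - 4720) = -54108/(-72727225/15409) = -54108*(-15409/72727225) = 833750172/72727225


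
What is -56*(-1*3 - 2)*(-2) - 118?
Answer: -678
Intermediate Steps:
-56*(-1*3 - 2)*(-2) - 118 = -56*(-3 - 2)*(-2) - 118 = -(-280)*(-2) - 118 = -56*10 - 118 = -560 - 118 = -678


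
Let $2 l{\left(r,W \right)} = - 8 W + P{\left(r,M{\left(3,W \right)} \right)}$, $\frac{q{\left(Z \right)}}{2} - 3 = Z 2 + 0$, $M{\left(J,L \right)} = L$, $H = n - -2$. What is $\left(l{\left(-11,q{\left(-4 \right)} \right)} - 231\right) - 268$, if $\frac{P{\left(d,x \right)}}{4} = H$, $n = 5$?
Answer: $-445$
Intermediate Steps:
$H = 7$ ($H = 5 - -2 = 5 + 2 = 7$)
$q{\left(Z \right)} = 6 + 4 Z$ ($q{\left(Z \right)} = 6 + 2 \left(Z 2 + 0\right) = 6 + 2 \left(2 Z + 0\right) = 6 + 2 \cdot 2 Z = 6 + 4 Z$)
$P{\left(d,x \right)} = 28$ ($P{\left(d,x \right)} = 4 \cdot 7 = 28$)
$l{\left(r,W \right)} = 14 - 4 W$ ($l{\left(r,W \right)} = \frac{- 8 W + 28}{2} = \frac{28 - 8 W}{2} = 14 - 4 W$)
$\left(l{\left(-11,q{\left(-4 \right)} \right)} - 231\right) - 268 = \left(\left(14 - 4 \left(6 + 4 \left(-4\right)\right)\right) - 231\right) - 268 = \left(\left(14 - 4 \left(6 - 16\right)\right) - 231\right) - 268 = \left(\left(14 - -40\right) - 231\right) - 268 = \left(\left(14 + 40\right) - 231\right) - 268 = \left(54 - 231\right) - 268 = -177 - 268 = -445$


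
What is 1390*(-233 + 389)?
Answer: 216840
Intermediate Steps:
1390*(-233 + 389) = 1390*156 = 216840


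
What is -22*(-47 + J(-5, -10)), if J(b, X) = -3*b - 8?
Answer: 880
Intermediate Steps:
J(b, X) = -8 - 3*b
-22*(-47 + J(-5, -10)) = -22*(-47 + (-8 - 3*(-5))) = -22*(-47 + (-8 + 15)) = -22*(-47 + 7) = -22*(-40) = 880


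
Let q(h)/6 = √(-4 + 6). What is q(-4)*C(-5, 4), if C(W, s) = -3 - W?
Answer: 12*√2 ≈ 16.971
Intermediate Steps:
q(h) = 6*√2 (q(h) = 6*√(-4 + 6) = 6*√2)
q(-4)*C(-5, 4) = (6*√2)*(-3 - 1*(-5)) = (6*√2)*(-3 + 5) = (6*√2)*2 = 12*√2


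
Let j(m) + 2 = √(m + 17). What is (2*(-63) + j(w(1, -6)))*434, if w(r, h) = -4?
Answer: -55552 + 434*√13 ≈ -53987.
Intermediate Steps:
j(m) = -2 + √(17 + m) (j(m) = -2 + √(m + 17) = -2 + √(17 + m))
(2*(-63) + j(w(1, -6)))*434 = (2*(-63) + (-2 + √(17 - 4)))*434 = (-126 + (-2 + √13))*434 = (-128 + √13)*434 = -55552 + 434*√13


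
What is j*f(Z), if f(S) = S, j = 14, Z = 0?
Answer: 0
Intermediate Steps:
j*f(Z) = 14*0 = 0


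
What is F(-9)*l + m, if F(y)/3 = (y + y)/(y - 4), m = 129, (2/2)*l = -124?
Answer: -5019/13 ≈ -386.08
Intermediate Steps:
l = -124
F(y) = 6*y/(-4 + y) (F(y) = 3*((y + y)/(y - 4)) = 3*((2*y)/(-4 + y)) = 3*(2*y/(-4 + y)) = 6*y/(-4 + y))
F(-9)*l + m = (6*(-9)/(-4 - 9))*(-124) + 129 = (6*(-9)/(-13))*(-124) + 129 = (6*(-9)*(-1/13))*(-124) + 129 = (54/13)*(-124) + 129 = -6696/13 + 129 = -5019/13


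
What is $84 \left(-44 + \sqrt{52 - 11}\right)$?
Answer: $-3696 + 84 \sqrt{41} \approx -3158.1$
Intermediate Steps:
$84 \left(-44 + \sqrt{52 - 11}\right) = 84 \left(-44 + \sqrt{41}\right) = -3696 + 84 \sqrt{41}$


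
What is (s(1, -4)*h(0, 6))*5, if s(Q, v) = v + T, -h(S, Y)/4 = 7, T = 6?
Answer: -280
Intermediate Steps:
h(S, Y) = -28 (h(S, Y) = -4*7 = -28)
s(Q, v) = 6 + v (s(Q, v) = v + 6 = 6 + v)
(s(1, -4)*h(0, 6))*5 = ((6 - 4)*(-28))*5 = (2*(-28))*5 = -56*5 = -280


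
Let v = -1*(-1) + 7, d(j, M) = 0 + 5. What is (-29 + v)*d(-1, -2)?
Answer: -105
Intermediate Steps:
d(j, M) = 5
v = 8 (v = 1 + 7 = 8)
(-29 + v)*d(-1, -2) = (-29 + 8)*5 = -21*5 = -105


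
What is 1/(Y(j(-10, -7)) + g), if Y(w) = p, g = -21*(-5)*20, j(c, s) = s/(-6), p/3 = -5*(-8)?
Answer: 1/2220 ≈ 0.00045045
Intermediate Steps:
p = 120 (p = 3*(-5*(-8)) = 3*40 = 120)
j(c, s) = -s/6 (j(c, s) = s*(-⅙) = -s/6)
g = 2100 (g = 105*20 = 2100)
Y(w) = 120
1/(Y(j(-10, -7)) + g) = 1/(120 + 2100) = 1/2220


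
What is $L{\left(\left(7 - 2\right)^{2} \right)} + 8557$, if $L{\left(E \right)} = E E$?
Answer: $9182$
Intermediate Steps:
$L{\left(E \right)} = E^{2}$
$L{\left(\left(7 - 2\right)^{2} \right)} + 8557 = \left(\left(7 - 2\right)^{2}\right)^{2} + 8557 = \left(5^{2}\right)^{2} + 8557 = 25^{2} + 8557 = 625 + 8557 = 9182$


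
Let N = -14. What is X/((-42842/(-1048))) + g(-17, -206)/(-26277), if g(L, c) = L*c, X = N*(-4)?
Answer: 696055946/562879617 ≈ 1.2366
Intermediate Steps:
X = 56 (X = -14*(-4) = 56)
X/((-42842/(-1048))) + g(-17, -206)/(-26277) = 56/((-42842/(-1048))) - 17*(-206)/(-26277) = 56/((-42842*(-1/1048))) + 3502*(-1/26277) = 56/(21421/524) - 3502/26277 = 56*(524/21421) - 3502/26277 = 29344/21421 - 3502/26277 = 696055946/562879617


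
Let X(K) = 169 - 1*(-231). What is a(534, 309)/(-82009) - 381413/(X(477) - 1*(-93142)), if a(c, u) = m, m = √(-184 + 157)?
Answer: -381413/93542 - 3*I*√3/82009 ≈ -4.0775 - 6.3361e-5*I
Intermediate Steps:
m = 3*I*√3 (m = √(-27) = 3*I*√3 ≈ 5.1962*I)
a(c, u) = 3*I*√3
X(K) = 400 (X(K) = 169 + 231 = 400)
a(534, 309)/(-82009) - 381413/(X(477) - 1*(-93142)) = (3*I*√3)/(-82009) - 381413/(400 - 1*(-93142)) = (3*I*√3)*(-1/82009) - 381413/(400 + 93142) = -3*I*√3/82009 - 381413/93542 = -381413/93542 - 3*I*√3/82009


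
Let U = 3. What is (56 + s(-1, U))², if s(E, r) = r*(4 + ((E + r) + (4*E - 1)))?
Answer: 3481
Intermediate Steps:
s(E, r) = r*(3 + r + 5*E) (s(E, r) = r*(4 + ((E + r) + (-1 + 4*E))) = r*(4 + (-1 + r + 5*E)) = r*(3 + r + 5*E))
(56 + s(-1, U))² = (56 + 3*(3 + 3 + 5*(-1)))² = (56 + 3*(3 + 3 - 5))² = (56 + 3*1)² = (56 + 3)² = 59² = 3481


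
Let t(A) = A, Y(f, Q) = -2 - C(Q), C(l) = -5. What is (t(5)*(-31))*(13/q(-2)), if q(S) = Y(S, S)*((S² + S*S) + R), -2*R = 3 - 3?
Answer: -2015/24 ≈ -83.958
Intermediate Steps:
Y(f, Q) = 3 (Y(f, Q) = -2 - 1*(-5) = -2 + 5 = 3)
R = 0 (R = -(3 - 3)/2 = -½*0 = 0)
q(S) = 6*S² (q(S) = 3*((S² + S*S) + 0) = 3*((S² + S²) + 0) = 3*(2*S² + 0) = 3*(2*S²) = 6*S²)
(t(5)*(-31))*(13/q(-2)) = (5*(-31))*(13/((6*(-2)²))) = -2015/(6*4) = -2015/24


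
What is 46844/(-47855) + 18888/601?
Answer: 875731996/28760855 ≈ 30.449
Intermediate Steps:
46844/(-47855) + 18888/601 = 46844*(-1/47855) + 18888*(1/601) = -46844/47855 + 18888/601 = 875731996/28760855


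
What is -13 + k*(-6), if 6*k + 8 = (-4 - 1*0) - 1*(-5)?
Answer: -6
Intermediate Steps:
k = -7/6 (k = -4/3 + ((-4 - 1*0) - 1*(-5))/6 = -4/3 + ((-4 + 0) + 5)/6 = -4/3 + (-4 + 5)/6 = -4/3 + (⅙)*1 = -4/3 + ⅙ = -7/6 ≈ -1.1667)
-13 + k*(-6) = -13 - 7/6*(-6) = -13 + 7 = -6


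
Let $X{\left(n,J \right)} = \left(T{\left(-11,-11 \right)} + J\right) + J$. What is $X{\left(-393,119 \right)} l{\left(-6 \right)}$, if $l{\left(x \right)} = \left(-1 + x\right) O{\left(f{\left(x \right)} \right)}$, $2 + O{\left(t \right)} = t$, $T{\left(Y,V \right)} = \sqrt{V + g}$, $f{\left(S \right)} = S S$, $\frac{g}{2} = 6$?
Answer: $-56882$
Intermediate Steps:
$g = 12$ ($g = 2 \cdot 6 = 12$)
$f{\left(S \right)} = S^{2}$
$T{\left(Y,V \right)} = \sqrt{12 + V}$ ($T{\left(Y,V \right)} = \sqrt{V + 12} = \sqrt{12 + V}$)
$O{\left(t \right)} = -2 + t$
$X{\left(n,J \right)} = 1 + 2 J$ ($X{\left(n,J \right)} = \left(\sqrt{12 - 11} + J\right) + J = \left(\sqrt{1} + J\right) + J = \left(1 + J\right) + J = 1 + 2 J$)
$l{\left(x \right)} = \left(-1 + x\right) \left(-2 + x^{2}\right)$
$X{\left(-393,119 \right)} l{\left(-6 \right)} = \left(1 + 2 \cdot 119\right) \left(-1 - 6\right) \left(-2 + \left(-6\right)^{2}\right) = \left(1 + 238\right) \left(- 7 \left(-2 + 36\right)\right) = 239 \left(\left(-7\right) 34\right) = 239 \left(-238\right) = -56882$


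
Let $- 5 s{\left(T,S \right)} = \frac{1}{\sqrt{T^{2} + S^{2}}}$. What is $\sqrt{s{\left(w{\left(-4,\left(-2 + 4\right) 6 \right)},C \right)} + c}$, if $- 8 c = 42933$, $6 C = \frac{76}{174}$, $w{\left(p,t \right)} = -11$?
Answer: $\frac{\sqrt{-36464650878800596650 - 43028470440 \sqrt{8243002}}}{82430020} \approx 73.257 i$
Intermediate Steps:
$C = \frac{19}{261}$ ($C = \frac{76 \cdot \frac{1}{174}}{6} = \frac{1}{6} \cdot \frac{38}{87} = \frac{19}{261} \approx 0.072797$)
$c = - \frac{42933}{8}$ ($c = \left(- \frac{1}{8}\right) 42933 = - \frac{42933}{8} \approx -5366.6$)
$s{\left(T,S \right)} = - \frac{1}{5 \sqrt{S^{2} + T^{2}}}$ ($s{\left(T,S \right)} = - \frac{1}{5 \sqrt{T^{2} + S^{2}}} = - \frac{1}{5 \sqrt{S^{2} + T^{2}}}$)
$\sqrt{s{\left(w{\left(-4,\left(-2 + 4\right) 6 \right)},C \right)} + c} = \sqrt{- \frac{1}{5 \sqrt{\left(\frac{19}{261}\right)^{2} + \left(-11\right)^{2}}} - \frac{42933}{8}} = \sqrt{- \frac{1}{5 \sqrt{\frac{361}{68121} + 121}} - \frac{42933}{8}} = \sqrt{- \frac{1}{5 \frac{\sqrt{8243002}}{261}} - \frac{42933}{8}} = \sqrt{- \frac{\frac{261}{8243002} \sqrt{8243002}}{5} - \frac{42933}{8}} = \sqrt{- \frac{261 \sqrt{8243002}}{41215010} - \frac{42933}{8}} = \sqrt{- \frac{42933}{8} - \frac{261 \sqrt{8243002}}{41215010}}$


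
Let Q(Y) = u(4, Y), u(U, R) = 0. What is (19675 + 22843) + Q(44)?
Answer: 42518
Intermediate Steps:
Q(Y) = 0
(19675 + 22843) + Q(44) = (19675 + 22843) + 0 = 42518 + 0 = 42518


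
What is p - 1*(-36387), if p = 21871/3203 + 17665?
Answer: 173150427/3203 ≈ 54059.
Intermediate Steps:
p = 56602866/3203 (p = 21871*(1/3203) + 17665 = 21871/3203 + 17665 = 56602866/3203 ≈ 17672.)
p - 1*(-36387) = 56602866/3203 - 1*(-36387) = 56602866/3203 + 36387 = 173150427/3203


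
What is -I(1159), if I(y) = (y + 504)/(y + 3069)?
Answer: -1663/4228 ≈ -0.39333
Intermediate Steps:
I(y) = (504 + y)/(3069 + y)
-I(1159) = -(504 + 1159)/(3069 + 1159) = -1663/4228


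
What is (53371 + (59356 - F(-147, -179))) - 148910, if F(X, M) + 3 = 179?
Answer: -36359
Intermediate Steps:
F(X, M) = 176 (F(X, M) = -3 + 179 = 176)
(53371 + (59356 - F(-147, -179))) - 148910 = (53371 + (59356 - 1*176)) - 148910 = (53371 + (59356 - 176)) - 148910 = (53371 + 59180) - 148910 = 112551 - 148910 = -36359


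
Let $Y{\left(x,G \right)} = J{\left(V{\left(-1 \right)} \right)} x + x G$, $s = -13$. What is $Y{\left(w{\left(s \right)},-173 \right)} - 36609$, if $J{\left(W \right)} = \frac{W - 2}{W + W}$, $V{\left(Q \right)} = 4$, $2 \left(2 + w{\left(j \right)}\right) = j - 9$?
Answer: $- \frac{137453}{4} \approx -34363.0$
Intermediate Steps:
$w{\left(j \right)} = - \frac{13}{2} + \frac{j}{2}$ ($w{\left(j \right)} = -2 + \frac{j - 9}{2} = -2 + \frac{-9 + j}{2} = -2 + \left(- \frac{9}{2} + \frac{j}{2}\right) = - \frac{13}{2} + \frac{j}{2}$)
$J{\left(W \right)} = \frac{-2 + W}{2 W}$
$Y{\left(x,G \right)} = \frac{x}{4} + G x$ ($Y{\left(x,G \right)} = \frac{-2 + 4}{2 \cdot 4} x + x G = \frac{1}{2} \cdot \frac{1}{4} \cdot 2 x + G x = \frac{x}{4} + G x$)
$Y{\left(w{\left(s \right)},-173 \right)} - 36609 = \left(- \frac{13}{2} + \frac{1}{2} \left(-13\right)\right) \left(\frac{1}{4} - 173\right) - 36609 = \left(- \frac{13}{2} - \frac{13}{2}\right) \left(- \frac{691}{4}\right) - 36609 = \left(-13\right) \left(- \frac{691}{4}\right) - 36609 = \frac{8983}{4} - 36609 = - \frac{137453}{4}$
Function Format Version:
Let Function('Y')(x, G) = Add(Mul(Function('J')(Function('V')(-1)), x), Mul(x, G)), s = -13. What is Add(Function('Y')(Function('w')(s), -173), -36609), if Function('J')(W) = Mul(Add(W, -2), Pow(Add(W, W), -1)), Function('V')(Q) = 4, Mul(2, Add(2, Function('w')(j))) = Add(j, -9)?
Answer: Rational(-137453, 4) ≈ -34363.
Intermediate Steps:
Function('w')(j) = Add(Rational(-13, 2), Mul(Rational(1, 2), j)) (Function('w')(j) = Add(-2, Mul(Rational(1, 2), Add(j, -9))) = Add(-2, Mul(Rational(1, 2), Add(-9, j))) = Add(-2, Add(Rational(-9, 2), Mul(Rational(1, 2), j))) = Add(Rational(-13, 2), Mul(Rational(1, 2), j)))
Function('J')(W) = Mul(Rational(1, 2), Pow(W, -1), Add(-2, W)) (Function('J')(W) = Mul(Add(-2, W), Pow(Mul(2, W), -1)) = Mul(Add(-2, W), Mul(Rational(1, 2), Pow(W, -1))) = Mul(Rational(1, 2), Pow(W, -1), Add(-2, W)))
Function('Y')(x, G) = Add(Mul(Rational(1, 4), x), Mul(G, x)) (Function('Y')(x, G) = Add(Mul(Mul(Rational(1, 2), Pow(4, -1), Add(-2, 4)), x), Mul(x, G)) = Add(Mul(Mul(Rational(1, 2), Rational(1, 4), 2), x), Mul(G, x)) = Add(Mul(Rational(1, 4), x), Mul(G, x)))
Add(Function('Y')(Function('w')(s), -173), -36609) = Add(Mul(Add(Rational(-13, 2), Mul(Rational(1, 2), -13)), Add(Rational(1, 4), -173)), -36609) = Add(Mul(Add(Rational(-13, 2), Rational(-13, 2)), Rational(-691, 4)), -36609) = Add(Mul(-13, Rational(-691, 4)), -36609) = Add(Rational(8983, 4), -36609) = Rational(-137453, 4)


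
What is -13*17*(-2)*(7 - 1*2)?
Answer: 2210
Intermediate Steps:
-13*17*(-2)*(7 - 1*2) = -(-442)*(7 - 2) = -(-442)*5 = -13*(-170) = 2210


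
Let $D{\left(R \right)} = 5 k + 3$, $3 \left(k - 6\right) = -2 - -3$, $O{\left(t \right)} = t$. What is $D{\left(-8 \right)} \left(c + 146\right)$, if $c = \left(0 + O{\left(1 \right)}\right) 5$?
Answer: $\frac{15704}{3} \approx 5234.7$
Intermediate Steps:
$k = \frac{19}{3}$ ($k = 6 + \frac{-2 - -3}{3} = 6 + \frac{-2 + 3}{3} = 6 + \frac{1}{3} \cdot 1 = 6 + \frac{1}{3} = \frac{19}{3} \approx 6.3333$)
$D{\left(R \right)} = \frac{104}{3}$ ($D{\left(R \right)} = 5 \cdot \frac{19}{3} + 3 = \frac{95}{3} + 3 = \frac{104}{3}$)
$c = 5$ ($c = \left(0 + 1\right) 5 = 1 \cdot 5 = 5$)
$D{\left(-8 \right)} \left(c + 146\right) = \frac{104 \left(5 + 146\right)}{3} = \frac{104}{3} \cdot 151 = \frac{15704}{3}$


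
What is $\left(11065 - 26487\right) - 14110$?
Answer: $-29532$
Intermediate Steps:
$\left(11065 - 26487\right) - 14110 = -15422 - 14110 = -29532$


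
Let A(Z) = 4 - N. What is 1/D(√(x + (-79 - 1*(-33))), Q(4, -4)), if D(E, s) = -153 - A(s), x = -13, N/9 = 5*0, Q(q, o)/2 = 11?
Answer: -1/157 ≈ -0.0063694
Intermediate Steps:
Q(q, o) = 22 (Q(q, o) = 2*11 = 22)
N = 0 (N = 9*(5*0) = 9*0 = 0)
A(Z) = 4 (A(Z) = 4 - 1*0 = 4 + 0 = 4)
D(E, s) = -157 (D(E, s) = -153 - 1*4 = -153 - 4 = -157)
1/D(√(x + (-79 - 1*(-33))), Q(4, -4)) = 1/(-157) = -1/157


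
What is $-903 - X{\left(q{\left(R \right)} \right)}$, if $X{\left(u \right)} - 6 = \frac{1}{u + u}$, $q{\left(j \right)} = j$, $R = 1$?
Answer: $- \frac{1819}{2} \approx -909.5$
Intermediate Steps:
$X{\left(u \right)} = 6 + \frac{1}{2 u}$ ($X{\left(u \right)} = 6 + \frac{1}{u + u} = 6 + \frac{1}{2 u}$)
$-903 - X{\left(q{\left(R \right)} \right)} = -903 - \left(6 + \frac{1}{2 \cdot 1}\right) = -903 - \left(6 + \frac{1}{2} \cdot 1\right) = -903 - \left(6 + \frac{1}{2}\right) = -903 - \frac{13}{2} = - \frac{1819}{2}$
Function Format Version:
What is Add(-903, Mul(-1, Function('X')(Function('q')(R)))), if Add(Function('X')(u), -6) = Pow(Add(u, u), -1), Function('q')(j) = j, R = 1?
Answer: Rational(-1819, 2) ≈ -909.50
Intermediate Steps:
Function('X')(u) = Add(6, Mul(Rational(1, 2), Pow(u, -1))) (Function('X')(u) = Add(6, Pow(Add(u, u), -1)) = Add(6, Pow(Mul(2, u), -1)) = Add(6, Mul(Rational(1, 2), Pow(u, -1))))
Add(-903, Mul(-1, Function('X')(Function('q')(R)))) = Add(-903, Mul(-1, Add(6, Mul(Rational(1, 2), Pow(1, -1))))) = Add(-903, Mul(-1, Add(6, Mul(Rational(1, 2), 1)))) = Add(-903, Mul(-1, Add(6, Rational(1, 2)))) = Add(-903, Mul(-1, Rational(13, 2))) = Add(-903, Rational(-13, 2)) = Rational(-1819, 2)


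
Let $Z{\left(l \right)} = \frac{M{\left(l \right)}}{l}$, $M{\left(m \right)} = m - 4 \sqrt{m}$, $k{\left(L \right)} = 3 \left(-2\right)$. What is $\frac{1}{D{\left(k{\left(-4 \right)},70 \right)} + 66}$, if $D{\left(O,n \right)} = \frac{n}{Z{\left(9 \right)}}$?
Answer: $- \frac{1}{144} \approx -0.0069444$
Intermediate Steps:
$k{\left(L \right)} = -6$
$Z{\left(l \right)} = \frac{l - 4 \sqrt{l}}{l}$
$D{\left(O,n \right)} = - 3 n$ ($D{\left(O,n \right)} = \frac{n}{1 - \frac{4}{3}} = \frac{n}{- \frac{1}{3}} = n \left(-3\right) = - 3 n$)
$\frac{1}{D{\left(k{\left(-4 \right)},70 \right)} + 66} = \frac{1}{\left(-3\right) 70 + 66} = \frac{1}{-210 + 66} = \frac{1}{-144} = - \frac{1}{144}$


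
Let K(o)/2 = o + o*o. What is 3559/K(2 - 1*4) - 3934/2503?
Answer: 8892441/10012 ≈ 888.18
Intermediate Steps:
K(o) = 2*o + 2*o**2 (K(o) = 2*(o + o*o) = 2*(o + o**2) = 2*o + 2*o**2)
3559/K(2 - 1*4) - 3934/2503 = 3559/((2*(2 - 1*4)*(1 + (2 - 1*4)))) - 3934/2503 = 3559/((2*(2 - 4)*(1 + (2 - 4)))) - 3934*1/2503 = 3559/((2*(-2)*(1 - 2))) - 3934/2503 = 3559/((2*(-2)*(-1))) - 3934/2503 = 3559/4 - 3934/2503 = 8892441/10012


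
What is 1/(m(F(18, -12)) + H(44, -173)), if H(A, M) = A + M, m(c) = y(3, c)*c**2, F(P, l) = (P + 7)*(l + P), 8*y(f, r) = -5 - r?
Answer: -2/872133 ≈ -2.2932e-6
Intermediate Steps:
y(f, r) = -5/8 - r/8 (y(f, r) = (-5 - r)/8 = -5/8 - r/8)
F(P, l) = (7 + P)*(P + l)
m(c) = c**2*(-5/8 - c/8) (m(c) = (-5/8 - c/8)*c**2 = c**2*(-5/8 - c/8))
1/(m(F(18, -12)) + H(44, -173)) = 1/((18**2 + 7*18 + 7*(-12) + 18*(-12))**2*(-5 - (18**2 + 7*18 + 7*(-12) + 18*(-12)))/8 + (44 - 173)) = 1/((324 + 126 - 84 - 216)**2*(-5 - (324 + 126 - 84 - 216))/8 - 129) = 1/((1/8)*150**2*(-5 - 1*150) - 129) = 1/((1/8)*22500*(-5 - 150) - 129) = 1/((1/8)*22500*(-155) - 129) = 1/(-871875/2 - 129) = 1/(-872133/2) = -2/872133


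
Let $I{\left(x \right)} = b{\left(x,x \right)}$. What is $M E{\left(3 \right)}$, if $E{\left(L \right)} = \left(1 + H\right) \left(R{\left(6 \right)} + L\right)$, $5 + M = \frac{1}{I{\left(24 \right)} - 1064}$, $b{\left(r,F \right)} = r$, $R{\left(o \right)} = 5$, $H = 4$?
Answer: $- \frac{5201}{26} \approx -200.04$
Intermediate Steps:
$I{\left(x \right)} = x$
$M = - \frac{5201}{1040}$ ($M = -5 + \frac{1}{24 - 1064} = -5 + \frac{1}{-1040} = -5 - \frac{1}{1040} = - \frac{5201}{1040} \approx -5.001$)
$E{\left(L \right)} = 25 + 5 L$ ($E{\left(L \right)} = \left(1 + 4\right) \left(5 + L\right) = 5 \left(5 + L\right) = 25 + 5 L$)
$M E{\left(3 \right)} = - \frac{5201 \left(25 + 5 \cdot 3\right)}{1040} = - \frac{5201 \left(25 + 15\right)}{1040} = \left(- \frac{5201}{1040}\right) 40 = - \frac{5201}{26}$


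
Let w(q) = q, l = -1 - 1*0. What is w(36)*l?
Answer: -36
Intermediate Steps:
l = -1 (l = -1 + 0 = -1)
w(36)*l = 36*(-1) = -36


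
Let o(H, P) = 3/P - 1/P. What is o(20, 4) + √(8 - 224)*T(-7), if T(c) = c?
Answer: ½ - 42*I*√6 ≈ 0.5 - 102.88*I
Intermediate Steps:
o(H, P) = 2/P
o(20, 4) + √(8 - 224)*T(-7) = 2/4 + √(8 - 224)*(-7) = 2*(¼) + √(-216)*(-7) = ½ + (6*I*√6)*(-7) = ½ - 42*I*√6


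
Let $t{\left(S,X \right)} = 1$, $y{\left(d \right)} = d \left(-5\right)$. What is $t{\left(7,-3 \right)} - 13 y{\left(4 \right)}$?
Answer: $261$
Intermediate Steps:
$y{\left(d \right)} = - 5 d$
$t{\left(7,-3 \right)} - 13 y{\left(4 \right)} = 1 - 13 \left(\left(-5\right) 4\right) = 1 - -260 = 1 + 260 = 261$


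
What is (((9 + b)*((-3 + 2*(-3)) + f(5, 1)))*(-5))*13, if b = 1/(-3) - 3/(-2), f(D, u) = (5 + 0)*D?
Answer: -31720/3 ≈ -10573.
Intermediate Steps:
f(D, u) = 5*D
b = 7/6 (b = 1*(-⅓) - 3*(-½) = -⅓ + 3/2 = 7/6 ≈ 1.1667)
(((9 + b)*((-3 + 2*(-3)) + f(5, 1)))*(-5))*13 = (((9 + 7/6)*((-3 + 2*(-3)) + 5*5))*(-5))*13 = ((61*((-3 - 6) + 25)/6)*(-5))*13 = ((61*(-9 + 25)/6)*(-5))*13 = (((61/6)*16)*(-5))*13 = ((488/3)*(-5))*13 = -2440/3*13 = -31720/3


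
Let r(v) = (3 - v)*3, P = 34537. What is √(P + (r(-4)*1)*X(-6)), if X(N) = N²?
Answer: √35293 ≈ 187.86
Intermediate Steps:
r(v) = 9 - 3*v
√(P + (r(-4)*1)*X(-6)) = √(34537 + ((9 - 3*(-4))*1)*(-6)²) = √(34537 + ((9 + 12)*1)*36) = √(34537 + (21*1)*36) = √(34537 + 21*36) = √(34537 + 756) = √35293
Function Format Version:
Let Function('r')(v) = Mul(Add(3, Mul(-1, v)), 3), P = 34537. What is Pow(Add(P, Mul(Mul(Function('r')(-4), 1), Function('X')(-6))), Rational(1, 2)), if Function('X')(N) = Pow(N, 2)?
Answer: Pow(35293, Rational(1, 2)) ≈ 187.86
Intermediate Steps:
Function('r')(v) = Add(9, Mul(-3, v))
Pow(Add(P, Mul(Mul(Function('r')(-4), 1), Function('X')(-6))), Rational(1, 2)) = Pow(Add(34537, Mul(Mul(Add(9, Mul(-3, -4)), 1), Pow(-6, 2))), Rational(1, 2)) = Pow(Add(34537, Mul(Mul(Add(9, 12), 1), 36)), Rational(1, 2)) = Pow(Add(34537, Mul(Mul(21, 1), 36)), Rational(1, 2)) = Pow(Add(34537, Mul(21, 36)), Rational(1, 2)) = Pow(Add(34537, 756), Rational(1, 2)) = Pow(35293, Rational(1, 2))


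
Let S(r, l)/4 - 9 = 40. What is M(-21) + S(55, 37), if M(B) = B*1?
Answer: 175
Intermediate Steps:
M(B) = B
S(r, l) = 196 (S(r, l) = 36 + 4*40 = 36 + 160 = 196)
M(-21) + S(55, 37) = -21 + 196 = 175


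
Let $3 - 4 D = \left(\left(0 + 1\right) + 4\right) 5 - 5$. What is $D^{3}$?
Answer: $- \frac{4913}{64} \approx -76.766$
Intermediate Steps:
$D = - \frac{17}{4}$ ($D = \frac{3}{4} - \frac{\left(\left(0 + 1\right) + 4\right) 5 - 5}{4} = \frac{3}{4} - \frac{\left(1 + 4\right) 5 - 5}{4} = \frac{3}{4} - \frac{5 \cdot 5 - 5}{4} = \frac{3}{4} - \frac{25 - 5}{4} = \frac{3}{4} - 5 = - \frac{17}{4} \approx -4.25$)
$D^{3} = \left(- \frac{17}{4}\right)^{3} = - \frac{4913}{64}$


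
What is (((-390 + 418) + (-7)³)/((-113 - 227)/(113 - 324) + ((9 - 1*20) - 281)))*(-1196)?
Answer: -96005/74 ≈ -1297.4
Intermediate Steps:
(((-390 + 418) + (-7)³)/((-113 - 227)/(113 - 324) + ((9 - 1*20) - 281)))*(-1196) = ((28 - 343)/(-340/(-211) + ((9 - 20) - 281)))*(-1196) = -315/(-340*(-1/211) + (-11 - 281))*(-1196) = -315/(340/211 - 292)*(-1196) = -315/(-61272/211)*(-1196) = -315*(-211/61272)*(-1196) = (7385/6808)*(-1196) = -96005/74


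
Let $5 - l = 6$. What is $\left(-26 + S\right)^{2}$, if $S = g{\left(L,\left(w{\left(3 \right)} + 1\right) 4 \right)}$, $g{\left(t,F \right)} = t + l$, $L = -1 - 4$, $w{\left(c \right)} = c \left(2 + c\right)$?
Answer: $1024$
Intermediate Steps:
$l = -1$ ($l = 5 - 6 = -1$)
$L = -5$
$g{\left(t,F \right)} = -1 + t$ ($g{\left(t,F \right)} = t - 1 = -1 + t$)
$S = -6$ ($S = -1 - 5 = -6$)
$\left(-26 + S\right)^{2} = \left(-26 - 6\right)^{2} = \left(-32\right)^{2} = 1024$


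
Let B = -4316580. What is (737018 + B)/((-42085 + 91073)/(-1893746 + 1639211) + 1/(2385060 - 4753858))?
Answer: 2158268267573868660/116042930959 ≈ 1.8599e+7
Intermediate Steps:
(737018 + B)/((-42085 + 91073)/(-1893746 + 1639211) + 1/(2385060 - 4753858)) = (737018 - 4316580)/((-42085 + 91073)/(-1893746 + 1639211) + 1/(2385060 - 4753858)) = -3579562/(48988/(-254535) + 1/(-2368798)) = -3579562/(48988*(-1/254535) - 1/2368798) = -3579562/(-48988/254535 - 1/2368798) = -3579562/(-116042930959/602941998930) = -3579562*(-602941998930/116042930959) = 2158268267573868660/116042930959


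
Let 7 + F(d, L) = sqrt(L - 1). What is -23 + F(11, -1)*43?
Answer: -324 + 43*I*sqrt(2) ≈ -324.0 + 60.811*I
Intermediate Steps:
F(d, L) = -7 + sqrt(-1 + L) (F(d, L) = -7 + sqrt(L - 1) = -7 + sqrt(-1 + L))
-23 + F(11, -1)*43 = -23 + (-7 + sqrt(-1 - 1))*43 = -23 + (-7 + sqrt(-2))*43 = -23 + (-7 + I*sqrt(2))*43 = -23 + (-301 + 43*I*sqrt(2)) = -324 + 43*I*sqrt(2)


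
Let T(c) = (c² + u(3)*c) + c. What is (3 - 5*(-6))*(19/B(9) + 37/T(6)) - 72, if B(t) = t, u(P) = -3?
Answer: 1165/24 ≈ 48.542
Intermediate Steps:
T(c) = c² - 2*c (T(c) = (c² - 3*c) + c = c² - 2*c)
(3 - 5*(-6))*(19/B(9) + 37/T(6)) - 72 = (3 - 5*(-6))*(19/9 + 37/((6*(-2 + 6)))) - 72 = (3 + 30)*(19*(⅑) + 37/((6*4))) - 72 = 33*(19/9 + 37/24) - 72 = 33*(263/72) - 72 = 2893/24 - 72 = 1165/24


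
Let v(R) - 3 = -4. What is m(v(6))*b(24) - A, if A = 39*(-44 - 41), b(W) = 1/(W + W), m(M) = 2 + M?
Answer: 159121/48 ≈ 3315.0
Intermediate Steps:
v(R) = -1 (v(R) = 3 - 4 = -1)
b(W) = 1/(2*W)
A = -3315 (A = 39*(-85) = -3315)
m(v(6))*b(24) - A = (2 - 1)*((½)/24) - 1*(-3315) = 1*((½)*(1/24)) + 3315 = 1*(1/48) + 3315 = 1/48 + 3315 = 159121/48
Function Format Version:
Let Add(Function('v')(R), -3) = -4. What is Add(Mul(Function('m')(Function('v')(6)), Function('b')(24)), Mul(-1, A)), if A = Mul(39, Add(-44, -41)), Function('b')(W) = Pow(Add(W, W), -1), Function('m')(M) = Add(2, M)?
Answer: Rational(159121, 48) ≈ 3315.0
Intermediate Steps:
Function('v')(R) = -1 (Function('v')(R) = Add(3, -4) = -1)
Function('b')(W) = Mul(Rational(1, 2), Pow(W, -1)) (Function('b')(W) = Pow(Mul(2, W), -1) = Mul(Rational(1, 2), Pow(W, -1)))
A = -3315 (A = Mul(39, -85) = -3315)
Add(Mul(Function('m')(Function('v')(6)), Function('b')(24)), Mul(-1, A)) = Add(Mul(Add(2, -1), Mul(Rational(1, 2), Pow(24, -1))), Mul(-1, -3315)) = Add(Mul(1, Mul(Rational(1, 2), Rational(1, 24))), 3315) = Add(Mul(1, Rational(1, 48)), 3315) = Add(Rational(1, 48), 3315) = Rational(159121, 48)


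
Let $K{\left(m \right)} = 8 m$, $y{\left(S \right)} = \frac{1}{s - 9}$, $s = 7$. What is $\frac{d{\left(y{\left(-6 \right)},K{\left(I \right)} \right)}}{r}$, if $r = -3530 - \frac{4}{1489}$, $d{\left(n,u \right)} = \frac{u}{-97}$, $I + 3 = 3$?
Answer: $0$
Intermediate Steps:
$I = 0$ ($I = -3 + 3 = 0$)
$y{\left(S \right)} = - \frac{1}{2}$ ($y{\left(S \right)} = \frac{1}{7 - 9} = \frac{1}{-2} = - \frac{1}{2}$)
$d{\left(n,u \right)} = - \frac{u}{97}$ ($d{\left(n,u \right)} = u \left(- \frac{1}{97}\right) = - \frac{u}{97}$)
$r = - \frac{5256174}{1489}$ ($r = -3530 - 4 \cdot \frac{1}{1489} = -3530 - \frac{4}{1489} = - \frac{5256174}{1489} \approx -3530.0$)
$\frac{d{\left(y{\left(-6 \right)},K{\left(I \right)} \right)}}{r} = \frac{\left(- \frac{1}{97}\right) 8 \cdot 0}{- \frac{5256174}{1489}} = \left(- \frac{1}{97}\right) 0 \left(- \frac{1489}{5256174}\right) = 0 \left(- \frac{1489}{5256174}\right) = 0$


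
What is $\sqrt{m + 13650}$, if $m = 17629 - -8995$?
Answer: $\sqrt{40274} \approx 200.68$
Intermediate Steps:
$m = 26624$ ($m = 17629 + 8995 = 26624$)
$\sqrt{m + 13650} = \sqrt{26624 + 13650} = \sqrt{40274}$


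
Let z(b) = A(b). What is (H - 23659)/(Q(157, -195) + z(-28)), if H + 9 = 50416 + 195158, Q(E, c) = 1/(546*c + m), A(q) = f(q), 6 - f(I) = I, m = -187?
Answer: 23667828242/3626337 ≈ 6526.6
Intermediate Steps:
f(I) = 6 - I
A(q) = 6 - q
Q(E, c) = 1/(-187 + 546*c) (Q(E, c) = 1/(546*c - 187) = 1/(-187 + 546*c))
H = 245565 (H = -9 + (50416 + 195158) = -9 + 245574 = 245565)
z(b) = 6 - b
(H - 23659)/(Q(157, -195) + z(-28)) = (245565 - 23659)/(1/(-187 + 546*(-195)) + (6 - 1*(-28))) = 221906/(1/(-187 - 106470) + (6 + 28)) = 221906/(1/(-106657) + 34) = 221906/(-1/106657 + 34) = 221906/(3626337/106657) = 221906*(106657/3626337) = 23667828242/3626337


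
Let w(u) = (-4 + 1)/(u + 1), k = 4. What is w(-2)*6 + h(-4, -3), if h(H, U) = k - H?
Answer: 26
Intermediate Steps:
h(H, U) = 4 - H
w(u) = -3/(1 + u)
w(-2)*6 + h(-4, -3) = -3/(1 - 2)*6 + (4 - 1*(-4)) = -3/(-1)*6 + (4 + 4) = -3*(-1)*6 + 8 = 3*6 + 8 = 18 + 8 = 26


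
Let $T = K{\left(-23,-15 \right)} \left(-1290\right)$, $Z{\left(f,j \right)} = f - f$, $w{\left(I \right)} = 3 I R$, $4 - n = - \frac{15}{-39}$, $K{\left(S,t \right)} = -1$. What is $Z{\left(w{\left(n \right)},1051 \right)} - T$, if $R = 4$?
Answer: $-1290$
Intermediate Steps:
$n = \frac{47}{13}$ ($n = 4 - - \frac{15}{-39} = 4 - \left(-15\right) \left(- \frac{1}{39}\right) = 4 - \frac{5}{13} = \frac{47}{13} \approx 3.6154$)
$w{\left(I \right)} = 12 I$ ($w{\left(I \right)} = 3 I 4 = 12 I$)
$Z{\left(f,j \right)} = 0$
$T = 1290$ ($T = \left(-1\right) \left(-1290\right) = 1290$)
$Z{\left(w{\left(n \right)},1051 \right)} - T = 0 - 1290 = -1290$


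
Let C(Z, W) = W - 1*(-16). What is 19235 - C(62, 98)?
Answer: 19121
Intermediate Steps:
C(Z, W) = 16 + W (C(Z, W) = W + 16 = 16 + W)
19235 - C(62, 98) = 19235 - (16 + 98) = 19235 - 1*114 = 19235 - 114 = 19121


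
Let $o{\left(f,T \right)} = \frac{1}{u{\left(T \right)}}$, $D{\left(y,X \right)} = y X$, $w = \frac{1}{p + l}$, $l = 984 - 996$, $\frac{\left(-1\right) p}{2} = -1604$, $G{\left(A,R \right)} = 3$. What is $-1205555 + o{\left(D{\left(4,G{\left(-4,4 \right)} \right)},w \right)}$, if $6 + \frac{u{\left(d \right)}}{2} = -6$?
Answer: $- \frac{28933321}{24} \approx -1.2056 \cdot 10^{6}$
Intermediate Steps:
$u{\left(d \right)} = -24$ ($u{\left(d \right)} = -12 + 2 \left(-6\right) = -12 - 12 = -24$)
$p = 3208$ ($p = \left(-2\right) \left(-1604\right) = 3208$)
$l = -12$ ($l = 984 - 996 = -12$)
$w = \frac{1}{3196}$ ($w = \frac{1}{3208 - 12} = \frac{1}{3196} \approx 0.00031289$)
$D{\left(y,X \right)} = X y$
$o{\left(f,T \right)} = - \frac{1}{24}$ ($o{\left(f,T \right)} = \frac{1}{-24} = - \frac{1}{24}$)
$-1205555 + o{\left(D{\left(4,G{\left(-4,4 \right)} \right)},w \right)} = -1205555 - \frac{1}{24} = - \frac{28933321}{24}$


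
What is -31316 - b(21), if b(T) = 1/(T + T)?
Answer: -1315273/42 ≈ -31316.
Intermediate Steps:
b(T) = 1/(2*T)
-31316 - b(21) = -31316 - 1/(2*21) = -31316 - 1*1/42 = -31316 - 1/42 = -1315273/42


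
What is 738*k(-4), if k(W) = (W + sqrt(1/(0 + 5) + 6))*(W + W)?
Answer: 23616 - 5904*sqrt(155)/5 ≈ 8915.2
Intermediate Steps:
k(W) = 2*W*(W + sqrt(155)/5) (k(W) = (W + sqrt(1/5 + 6))*(2*W) = (W + sqrt(31/5))*(2*W) = (W + sqrt(155)/5)*(2*W) = 2*W*(W + sqrt(155)/5))
738*k(-4) = 738*((2/5)*(-4)*(sqrt(155) + 5*(-4))) = 738*((2/5)*(-4)*(sqrt(155) - 20)) = 738*((2/5)*(-4)*(-20 + sqrt(155))) = 738*(32 - 8*sqrt(155)/5) = 23616 - 5904*sqrt(155)/5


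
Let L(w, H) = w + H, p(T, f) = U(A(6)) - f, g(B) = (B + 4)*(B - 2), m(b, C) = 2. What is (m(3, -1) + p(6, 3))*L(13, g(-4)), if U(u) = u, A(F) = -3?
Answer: -52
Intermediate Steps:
g(B) = (-2 + B)*(4 + B) (g(B) = (4 + B)*(-2 + B) = (-2 + B)*(4 + B))
p(T, f) = -3 - f
L(w, H) = H + w
(m(3, -1) + p(6, 3))*L(13, g(-4)) = (2 + (-3 - 1*3))*((-8 + (-4)² + 2*(-4)) + 13) = (2 + (-3 - 3))*((-8 + 16 - 8) + 13) = (2 - 6)*(0 + 13) = -4*13 = -52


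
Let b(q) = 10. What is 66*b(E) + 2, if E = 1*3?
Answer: 662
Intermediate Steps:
E = 3
66*b(E) + 2 = 66*10 + 2 = 660 + 2 = 662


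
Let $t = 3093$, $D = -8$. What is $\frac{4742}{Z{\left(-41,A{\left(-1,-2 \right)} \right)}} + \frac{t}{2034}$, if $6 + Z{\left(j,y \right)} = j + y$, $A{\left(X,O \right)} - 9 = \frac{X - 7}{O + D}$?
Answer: $- \frac{882423}{7006} \approx -125.95$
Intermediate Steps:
$A{\left(X,O \right)} = 9 + \frac{-7 + X}{-8 + O}$ ($A{\left(X,O \right)} = 9 + \frac{X - 7}{O - 8} = 9 + \frac{-7 + X}{-8 + O}$)
$Z{\left(j,y \right)} = -6 + j + y$ ($Z{\left(j,y \right)} = -6 + \left(j + y\right) = -6 + j + y$)
$\frac{4742}{Z{\left(-41,A{\left(-1,-2 \right)} \right)}} + \frac{t}{2034} = \frac{4742}{-6 - 41 + \frac{-79 - 1 + 9 \left(-2\right)}{-8 - 2}} + \frac{3093}{2034} = \frac{4742}{-6 - 41 + \frac{-79 - 1 - 18}{-10}} + 3093 \cdot \frac{1}{2034} = \frac{4742}{-6 - 41 - - \frac{49}{5}} + \frac{1031}{678} = \frac{4742}{-6 - 41 + \frac{49}{5}} + \frac{1031}{678} = \frac{4742}{- \frac{186}{5}} + \frac{1031}{678} = 4742 \left(- \frac{5}{186}\right) + \frac{1031}{678} = - \frac{11855}{93} + \frac{1031}{678} = - \frac{882423}{7006}$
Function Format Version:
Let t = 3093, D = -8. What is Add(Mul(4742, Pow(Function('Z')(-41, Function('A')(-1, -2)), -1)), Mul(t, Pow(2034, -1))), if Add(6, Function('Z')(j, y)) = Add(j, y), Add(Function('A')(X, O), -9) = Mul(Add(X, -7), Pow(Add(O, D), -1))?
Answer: Rational(-882423, 7006) ≈ -125.95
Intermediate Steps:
Function('A')(X, O) = Add(9, Mul(Pow(Add(-8, O), -1), Add(-7, X))) (Function('A')(X, O) = Add(9, Mul(Add(X, -7), Pow(Add(O, -8), -1))) = Add(9, Mul(Add(-7, X), Pow(Add(-8, O), -1))) = Add(9, Mul(Pow(Add(-8, O), -1), Add(-7, X))))
Function('Z')(j, y) = Add(-6, j, y) (Function('Z')(j, y) = Add(-6, Add(j, y)) = Add(-6, j, y))
Add(Mul(4742, Pow(Function('Z')(-41, Function('A')(-1, -2)), -1)), Mul(t, Pow(2034, -1))) = Add(Mul(4742, Pow(Add(-6, -41, Mul(Pow(Add(-8, -2), -1), Add(-79, -1, Mul(9, -2)))), -1)), Mul(3093, Pow(2034, -1))) = Add(Mul(4742, Pow(Add(-6, -41, Mul(Pow(-10, -1), Add(-79, -1, -18))), -1)), Mul(3093, Rational(1, 2034))) = Add(Mul(4742, Pow(Add(-6, -41, Mul(Rational(-1, 10), -98)), -1)), Rational(1031, 678)) = Add(Mul(4742, Pow(Add(-6, -41, Rational(49, 5)), -1)), Rational(1031, 678)) = Add(Mul(4742, Pow(Rational(-186, 5), -1)), Rational(1031, 678)) = Add(Mul(4742, Rational(-5, 186)), Rational(1031, 678)) = Add(Rational(-11855, 93), Rational(1031, 678)) = Rational(-882423, 7006)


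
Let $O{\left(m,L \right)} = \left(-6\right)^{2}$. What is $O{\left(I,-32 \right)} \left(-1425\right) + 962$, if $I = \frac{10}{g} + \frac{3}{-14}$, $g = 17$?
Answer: $-50338$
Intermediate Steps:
$I = \frac{89}{238}$ ($I = \frac{10}{17} + \frac{3}{-14} = 10 \cdot \frac{1}{17} + 3 \left(- \frac{1}{14}\right) = \frac{10}{17} - \frac{3}{14} = \frac{89}{238} \approx 0.37395$)
$O{\left(m,L \right)} = 36$
$O{\left(I,-32 \right)} \left(-1425\right) + 962 = 36 \left(-1425\right) + 962 = -51300 + 962 = -50338$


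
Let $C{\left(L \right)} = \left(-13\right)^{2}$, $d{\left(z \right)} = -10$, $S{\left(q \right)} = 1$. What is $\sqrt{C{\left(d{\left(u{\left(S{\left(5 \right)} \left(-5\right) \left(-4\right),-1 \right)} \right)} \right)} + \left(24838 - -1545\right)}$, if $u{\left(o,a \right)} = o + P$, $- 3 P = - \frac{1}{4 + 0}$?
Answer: $2 \sqrt{6638} \approx 162.95$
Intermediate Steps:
$P = \frac{1}{12}$ ($P = - \frac{\left(-1\right) \frac{1}{4 + 0}}{3} = - \frac{\left(-1\right) \frac{1}{4}}{3} = \left(- \frac{1}{3}\right) \left(- \frac{1}{4}\right) = \frac{1}{12} \approx 0.083333$)
$u{\left(o,a \right)} = \frac{1}{12} + o$ ($u{\left(o,a \right)} = o + \frac{1}{12} = \frac{1}{12} + o$)
$C{\left(L \right)} = 169$
$\sqrt{C{\left(d{\left(u{\left(S{\left(5 \right)} \left(-5\right) \left(-4\right),-1 \right)} \right)} \right)} + \left(24838 - -1545\right)} = \sqrt{169 + \left(24838 - -1545\right)} = \sqrt{169 + \left(24838 + 1545\right)} = \sqrt{169 + 26383} = \sqrt{26552} = 2 \sqrt{6638}$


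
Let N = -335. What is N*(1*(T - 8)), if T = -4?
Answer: 4020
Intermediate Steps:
N*(1*(T - 8)) = -335*(-4 - 8) = -335*(-12) = 4020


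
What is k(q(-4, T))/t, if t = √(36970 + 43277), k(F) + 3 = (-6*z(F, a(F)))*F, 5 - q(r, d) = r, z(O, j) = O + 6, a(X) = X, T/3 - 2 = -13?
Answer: -271*√80247/26749 ≈ -2.8700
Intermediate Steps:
T = -33 (T = 6 + 3*(-13) = 6 - 39 = -33)
z(O, j) = 6 + O
q(r, d) = 5 - r
k(F) = -3 + F*(-36 - 6*F) (k(F) = -3 + (-6*(6 + F))*F = -3 + (-36 - 6*F)*F = -3 + F*(-36 - 6*F))
t = √80247 ≈ 283.28
k(q(-4, T))/t = (-3 - 6*(5 - 1*(-4))*(6 + (5 - 1*(-4))))/(√80247) = (-3 - 6*(5 + 4)*(6 + (5 + 4)))*(√80247/80247) = (-3 - 6*9*(6 + 9))*(√80247/80247) = (-3 - 6*9*15)*(√80247/80247) = (-3 - 810)*(√80247/80247) = -271*√80247/26749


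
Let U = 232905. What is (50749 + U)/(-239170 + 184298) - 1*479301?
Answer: -13150244063/27436 ≈ -4.7931e+5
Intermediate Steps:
(50749 + U)/(-239170 + 184298) - 1*479301 = (50749 + 232905)/(-239170 + 184298) - 1*479301 = 283654/(-54872) - 479301 = 283654*(-1/54872) - 479301 = -141827/27436 - 479301 = -13150244063/27436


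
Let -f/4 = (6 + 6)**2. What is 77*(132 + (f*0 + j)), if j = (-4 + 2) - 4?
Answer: 9702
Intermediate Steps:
j = -6 (j = -2 - 4 = -6)
f = -576 (f = -4*(6 + 6)**2 = -4*12**2 = -4*144 = -576)
77*(132 + (f*0 + j)) = 77*(132 + (-576*0 - 6)) = 77*(132 + (0 - 6)) = 77*(132 - 6) = 77*126 = 9702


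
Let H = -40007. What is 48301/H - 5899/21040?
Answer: -113841303/76522480 ≈ -1.4877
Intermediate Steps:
48301/H - 5899/21040 = 48301/(-40007) - 5899/21040 = 48301*(-1/40007) - 5899*1/21040 = -4391/3637 - 5899/21040 = -113841303/76522480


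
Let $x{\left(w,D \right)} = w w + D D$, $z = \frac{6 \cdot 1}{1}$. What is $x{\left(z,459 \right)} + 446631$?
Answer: $657348$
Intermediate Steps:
$z = 6$ ($z = 6 \cdot 1 = 6$)
$x{\left(w,D \right)} = D^{2} + w^{2}$ ($x{\left(w,D \right)} = w^{2} + D^{2} = D^{2} + w^{2}$)
$x{\left(z,459 \right)} + 446631 = \left(459^{2} + 6^{2}\right) + 446631 = \left(210681 + 36\right) + 446631 = 210717 + 446631 = 657348$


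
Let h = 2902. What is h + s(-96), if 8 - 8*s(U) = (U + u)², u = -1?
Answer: 13815/8 ≈ 1726.9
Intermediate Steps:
s(U) = 1 - (-1 + U)²/8 (s(U) = 1 - (U - 1)²/8 = 1 - (-1 + U)²/8)
h + s(-96) = 2902 + (1 - (-1 - 96)²/8) = 2902 + (1 - ⅛*(-97)²) = 2902 + (1 - ⅛*9409) = 2902 + (1 - 9409/8) = 2902 - 9401/8 = 13815/8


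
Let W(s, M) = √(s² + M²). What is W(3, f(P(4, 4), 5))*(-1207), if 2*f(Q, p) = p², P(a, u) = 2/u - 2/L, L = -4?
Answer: -1207*√661/2 ≈ -15516.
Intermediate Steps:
P(a, u) = ½ + 2/u (P(a, u) = 2/u - 2/(-4) = 2/u - 2*(-¼) = 2/u + ½ = ½ + 2/u)
f(Q, p) = p²/2
W(s, M) = √(M² + s²)
W(3, f(P(4, 4), 5))*(-1207) = √(((½)*5²)² + 3²)*(-1207) = √(((½)*25)² + 9)*(-1207) = √((25/2)² + 9)*(-1207) = √(625/4 + 9)*(-1207) = √(661/4)*(-1207) = (√661/2)*(-1207) = -1207*√661/2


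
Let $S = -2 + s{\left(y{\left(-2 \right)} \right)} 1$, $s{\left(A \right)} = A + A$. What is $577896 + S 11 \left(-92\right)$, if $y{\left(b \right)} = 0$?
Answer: $579920$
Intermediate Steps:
$s{\left(A \right)} = 2 A$
$S = -2$ ($S = -2 + 2 \cdot 0 \cdot 1 = -2 + 0 \cdot 1 = -2 + 0 = -2$)
$577896 + S 11 \left(-92\right) = 577896 + \left(-2\right) 11 \left(-92\right) = 577896 - -2024 = 577896 + 2024 = 579920$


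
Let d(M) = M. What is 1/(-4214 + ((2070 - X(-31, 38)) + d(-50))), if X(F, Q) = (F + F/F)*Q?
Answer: -1/1054 ≈ -0.00094877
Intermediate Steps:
X(F, Q) = Q*(1 + F) (X(F, Q) = (F + 1)*Q = (1 + F)*Q = Q*(1 + F))
1/(-4214 + ((2070 - X(-31, 38)) + d(-50))) = 1/(-4214 + ((2070 - 38*(1 - 31)) - 50)) = 1/(-4214 + ((2070 - 38*(-30)) - 50)) = 1/(-4214 + ((2070 - 1*(-1140)) - 50)) = 1/(-4214 + ((2070 + 1140) - 50)) = 1/(-4214 + (3210 - 50)) = 1/(-4214 + 3160) = 1/(-1054) = -1/1054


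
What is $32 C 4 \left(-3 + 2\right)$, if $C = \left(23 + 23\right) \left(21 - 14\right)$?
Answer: $-41216$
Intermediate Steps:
$C = 322$ ($C = 46 \cdot 7 = 322$)
$32 C 4 \left(-3 + 2\right) = 32 \cdot 322 \cdot 4 \left(-3 + 2\right) = 10304 \cdot 4 \left(-1\right) = 10304 \left(-4\right) = -41216$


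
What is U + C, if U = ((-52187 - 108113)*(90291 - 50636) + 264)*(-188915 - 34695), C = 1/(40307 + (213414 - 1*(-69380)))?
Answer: 459262496547601607961/323101 ≈ 1.4214e+15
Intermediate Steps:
C = 1/323101 (C = 1/(40307 + (213414 + 69380)) = 1/(40307 + 282794) = 1/323101 ≈ 3.0950e-6)
U = 1421420845331960 (U = (-160300*39655 + 264)*(-223610) = (-6356696500 + 264)*(-223610) = -6356696236*(-223610) = 1421420845331960)
U + C = 1421420845331960 + 1/323101 = 459262496547601607961/323101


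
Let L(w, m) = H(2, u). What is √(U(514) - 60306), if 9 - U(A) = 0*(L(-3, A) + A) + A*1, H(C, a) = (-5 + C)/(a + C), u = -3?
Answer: I*√60811 ≈ 246.6*I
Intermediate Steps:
H(C, a) = (-5 + C)/(C + a)
L(w, m) = 3 (L(w, m) = (-5 + 2)/(2 - 3) = -3/(-1) = -1*(-3) = 3)
U(A) = 9 - A (U(A) = 9 - (0*(3 + A) + A*1) = 9 - (0 + A) = 9 - A)
√(U(514) - 60306) = √((9 - 1*514) - 60306) = √((9 - 514) - 60306) = √(-505 - 60306) = √(-60811) = I*√60811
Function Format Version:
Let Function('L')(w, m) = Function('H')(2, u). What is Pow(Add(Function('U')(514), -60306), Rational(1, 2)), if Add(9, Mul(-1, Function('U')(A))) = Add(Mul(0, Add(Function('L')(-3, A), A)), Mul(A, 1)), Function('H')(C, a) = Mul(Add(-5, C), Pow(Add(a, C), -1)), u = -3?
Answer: Mul(I, Pow(60811, Rational(1, 2))) ≈ Mul(246.60, I)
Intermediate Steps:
Function('H')(C, a) = Mul(Pow(Add(C, a), -1), Add(-5, C)) (Function('H')(C, a) = Mul(Add(-5, C), Pow(Add(C, a), -1)) = Mul(Pow(Add(C, a), -1), Add(-5, C)))
Function('L')(w, m) = 3 (Function('L')(w, m) = Mul(Pow(Add(2, -3), -1), Add(-5, 2)) = Mul(Pow(-1, -1), -3) = Mul(-1, -3) = 3)
Function('U')(A) = Add(9, Mul(-1, A)) (Function('U')(A) = Add(9, Mul(-1, Add(Mul(0, Add(3, A)), Mul(A, 1)))) = Add(9, Mul(-1, Add(0, A))) = Add(9, Mul(-1, A)))
Pow(Add(Function('U')(514), -60306), Rational(1, 2)) = Pow(Add(Add(9, Mul(-1, 514)), -60306), Rational(1, 2)) = Pow(Add(Add(9, -514), -60306), Rational(1, 2)) = Pow(Add(-505, -60306), Rational(1, 2)) = Pow(-60811, Rational(1, 2)) = Mul(I, Pow(60811, Rational(1, 2)))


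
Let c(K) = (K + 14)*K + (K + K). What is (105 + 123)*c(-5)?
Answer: -12540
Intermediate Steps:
c(K) = 2*K + K*(14 + K) (c(K) = (14 + K)*K + 2*K = K*(14 + K) + 2*K = 2*K + K*(14 + K))
(105 + 123)*c(-5) = (105 + 123)*(-5*(16 - 5)) = 228*(-5*11) = 228*(-55) = -12540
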